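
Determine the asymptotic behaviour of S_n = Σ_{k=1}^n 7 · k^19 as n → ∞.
S_n ~ 7 · n^20 / 20

By integral comparison (Euler-Maclaurin), Σ_{k=1}^n 7 · k^19 = 7 · ∫_0^n x^19 dx + O(n^19) = 7 · n^20/20 + O(n^19). (Equivalently, Faulhaber's formula gives the same leading term.)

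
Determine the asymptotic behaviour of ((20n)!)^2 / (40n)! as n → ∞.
((20n)!)^2/(40n)! ~ ((2π·20n)^(1/2) / sqrt(2)) · 2^(−2·20n)  →  0

Write N = 20n. Stirling: N! ~ sqrt(2π N)(N/e)^N and (2N)! ~ sqrt(2π·2N)·(2N/e)^(2N).
  (N!)^2/(2N)! ~ (2π N)^(2/2) (N/e)^(2N) / [sqrt(2π·2N) (2N/e)^(2N)]
     = (2π N)^(2/2) / sqrt(2π·2N) · (N/(2N))^(2N)
     = (2π N)^((2−1)/2) / sqrt(2) · 2^(−2N).
Since 2^2 > 1, the factor 2^(−2N) decays exponentially, so the ratio → 0. Substituting N = 20n gives the stated form.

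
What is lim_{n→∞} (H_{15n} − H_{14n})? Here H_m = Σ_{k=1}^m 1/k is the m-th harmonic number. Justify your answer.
lim = ln(15/14)

Euler-Maclaurin gives H_m = ln m + γ + 1/(2m) + O(1/m^2). The γ and O(1/m) terms cancel in the difference:
  H_{15n} − H_{14n} = ln(15n) − ln(14n) + O(1/n) = ln(15/14) + O(1/n).
Hence the limit is ln(15/14).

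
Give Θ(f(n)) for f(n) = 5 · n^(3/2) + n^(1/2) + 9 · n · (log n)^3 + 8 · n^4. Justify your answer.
f(n) ∈ Θ(n^4)

Compare the terms by growth order. For large n, n^a · (log n)^b dominates n^a' · (log n)^b' iff a > a', or (a = a' and b > b'). Ranking the 4 terms shows the dominant one is 8 · n^4. Hence f(n) ∈ Θ(n^4).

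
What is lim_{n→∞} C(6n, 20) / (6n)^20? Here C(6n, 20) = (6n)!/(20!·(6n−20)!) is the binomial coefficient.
lim = 1/20! = 1/2432902008176640000

With N = 6n → ∞: C(N, 20) / N^20 = [N(N−1)…(N−19)] / (20! · N^20) = (1/20!) · 1 · (1 − 1/(6n)) · … · (1 − 19/(6n)). Each factor → 1 as N → ∞, so the limit is 1/20! = 1/2432902008176640000.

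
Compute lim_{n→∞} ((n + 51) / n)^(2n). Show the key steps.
lim = e^102

Rewrite as (1 + 51/n)^(2n). By the standard limit (1 + x/n)^n → e^x, we have (1 + 51/n)^n → e^51, and raising to the 2nd power gives e^102.
More precisely, ln[(1 + 51/n)^(2n)] = 2n · ln(1 + 51/n) = 2n · (51/n + O(1/n^2)) = 102 + O(1/n) → 102.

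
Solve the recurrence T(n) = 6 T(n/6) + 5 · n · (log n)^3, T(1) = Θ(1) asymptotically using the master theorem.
T(n) = Θ(n · (log n)^4)

Here log_6 6 = 1 and f(n) = 5 · n · (log n)^3 = Θ(n^(log_6 6) · (log n)^3). This is the extended Case 2 of the master theorem (f matches the critical exponent up to log factors), giving T(n) = Θ(n^(log_6 6) · (log n)^(3+1)) = Θ(n · (log n)^4).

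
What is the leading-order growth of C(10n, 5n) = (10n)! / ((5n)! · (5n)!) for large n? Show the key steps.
C(10n, 5n) ~ (4)^(5n) · sqrt(1/(π·5n))

Write N = 5n. Apply Stirling to each factorial:
  (2N)! ~ sqrt(2π·2N) · (2N/e)^(2N),
  N! ~ sqrt(2π N) · (N/e)^N,
  (1N)! ~ sqrt(2π·1N) · (1N/e)^(1N).
The exponential factors combine to (2N)^(2N) / (N^N · (1N)^(1N)) = 2^(2N)/1^(1N) = (2^2/1^1)^N = (4)^N.
The square-root prefactors combine to sqrt(2π·2N) / (sqrt(2π N)·sqrt(2π·1N)) = sqrt(2 / (2π·1·N)) = sqrt(1/(π·5n)).
Substituting N = 5n: C(10n, 5n) ~ (4)^(5n) · sqrt(1/(π·5n)).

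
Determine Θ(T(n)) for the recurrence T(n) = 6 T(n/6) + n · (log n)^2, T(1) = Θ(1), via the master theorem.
T(n) = Θ(n · (log n)^3)

Here log_6 6 = 1 and f(n) = n · (log n)^2 = Θ(n^(log_6 6) · (log n)^2). This is the extended Case 2 of the master theorem (f matches the critical exponent up to log factors), giving T(n) = Θ(n^(log_6 6) · (log n)^(2+1)) = Θ(n · (log n)^3).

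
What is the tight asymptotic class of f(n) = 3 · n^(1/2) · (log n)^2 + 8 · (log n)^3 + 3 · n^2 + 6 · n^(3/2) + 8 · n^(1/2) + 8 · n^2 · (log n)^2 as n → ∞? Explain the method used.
f(n) ∈ Θ(n^2 · (log n)^2)

Compare the terms by growth order. For large n, n^a · (log n)^b dominates n^a' · (log n)^b' iff a > a', or (a = a' and b > b'). Ranking the 6 terms shows the dominant one is 8 · n^2 · (log n)^2. Hence f(n) ∈ Θ(n^2 · (log n)^2).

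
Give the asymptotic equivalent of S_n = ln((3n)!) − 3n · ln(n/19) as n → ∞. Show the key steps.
S_n ~ 3n · (ln 57 − 1) + O(ln n)

Stirling: ln((3n)!) = 3n ln(3n) − 3n + O(ln n).
  S_n = 3n ln(3n) − 3n − 3n ln(n/19) + O(ln n)
      = 3n ln(3n) − 3n ln n + 3n ln 19 − 3n + O(ln n)
      = 3n ln 3 + 3n ln 19 − 3n + O(ln n)
      = 3n (ln 57 − 1) + O(ln n).
Numerically ln(57) − 1 ≈ 3.0431.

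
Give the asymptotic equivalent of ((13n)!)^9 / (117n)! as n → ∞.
((13n)!)^9/(117n)! ~ ((2π·13n)^(8/2) / 3) · 9^(−9·13n)  →  0

Write N = 13n. Stirling: N! ~ sqrt(2π N)(N/e)^N and (9N)! ~ sqrt(2π·9N)·(9N/e)^(9N).
  (N!)^9/(9N)! ~ (2π N)^(9/2) (N/e)^(9N) / [sqrt(2π·9N) (9N/e)^(9N)]
     = (2π N)^(9/2) / sqrt(2π·9N) · (N/(9N))^(9N)
     = (2π N)^((9−1)/2) / 3 · 9^(−9N).
Since 9^9 > 1, the factor 9^(−9N) decays exponentially, so the ratio → 0. Substituting N = 13n gives the stated form.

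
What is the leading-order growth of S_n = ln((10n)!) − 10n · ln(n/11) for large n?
S_n ~ 10n · (ln 110 − 1) + O(ln n)

Stirling: ln((10n)!) = 10n ln(10n) − 10n + O(ln n).
  S_n = 10n ln(10n) − 10n − 10n ln(n/11) + O(ln n)
      = 10n ln(10n) − 10n ln n + 10n ln 11 − 10n + O(ln n)
      = 10n ln 10 + 10n ln 11 − 10n + O(ln n)
      = 10n (ln 110 − 1) + O(ln n).
Numerically ln(110) − 1 ≈ 3.7005.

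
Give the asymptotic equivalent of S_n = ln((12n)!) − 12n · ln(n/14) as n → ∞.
S_n ~ 12n · (ln 168 − 1) + O(ln n)

Stirling: ln((12n)!) = 12n ln(12n) − 12n + O(ln n).
  S_n = 12n ln(12n) − 12n − 12n ln(n/14) + O(ln n)
      = 12n ln(12n) − 12n ln n + 12n ln 14 − 12n + O(ln n)
      = 12n ln 12 + 12n ln 14 − 12n + O(ln n)
      = 12n (ln 168 − 1) + O(ln n).
Numerically ln(168) − 1 ≈ 4.1240.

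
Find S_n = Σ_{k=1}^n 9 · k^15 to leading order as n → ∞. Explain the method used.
S_n ~ 9 · n^16 / 16

By integral comparison (Euler-Maclaurin), Σ_{k=1}^n 9 · k^15 = 9 · ∫_0^n x^15 dx + O(n^15) = 9 · n^16/16 + O(n^15). (Equivalently, Faulhaber's formula gives the same leading term.)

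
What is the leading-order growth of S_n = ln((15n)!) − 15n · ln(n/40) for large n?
S_n ~ 15n · (ln 600 − 1) + O(ln n)

Stirling: ln((15n)!) = 15n ln(15n) − 15n + O(ln n).
  S_n = 15n ln(15n) − 15n − 15n ln(n/40) + O(ln n)
      = 15n ln(15n) − 15n ln n + 15n ln 40 − 15n + O(ln n)
      = 15n ln 15 + 15n ln 40 − 15n + O(ln n)
      = 15n (ln 600 − 1) + O(ln n).
Numerically ln(600) − 1 ≈ 5.3969.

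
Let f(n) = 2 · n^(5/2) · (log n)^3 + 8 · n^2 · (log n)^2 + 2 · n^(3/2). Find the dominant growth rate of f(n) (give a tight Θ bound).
f(n) ∈ Θ(n^(5/2) · (log n)^3)

Compare the terms by growth order. For large n, n^a · (log n)^b dominates n^a' · (log n)^b' iff a > a', or (a = a' and b > b'). Ranking the 3 terms shows the dominant one is 2 · n^(5/2) · (log n)^3. Hence f(n) ∈ Θ(n^(5/2) · (log n)^3).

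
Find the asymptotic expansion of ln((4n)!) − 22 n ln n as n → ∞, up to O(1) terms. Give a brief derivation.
ln((4n)!) − 22 n ln n = −18 n ln n + 4(ln 4 − 1) n + (1/2) ln(2π·4n) + O(1/n)

Stirling: ln((4n)!) = 4n ln(4n) − 4n + (1/2) ln(2π·4n) + O(1/n).
Expand 4n ln(4n) = 4n (ln n + ln 4) = 4n ln n + 4n ln 4.
Subtract 22n ln n: leading term is (4 − 22) n ln n = −18 n ln n. The next term is 4n ln 4 − 4n = 4(ln 4 − 1) n. Then the (1/2) ln(2π·4n) correction.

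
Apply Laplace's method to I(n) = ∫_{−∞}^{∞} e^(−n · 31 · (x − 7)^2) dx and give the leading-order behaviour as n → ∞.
I(n) = sqrt(π/(31n))

Here φ(x) = 31 · (x − 7)^2 has its unique minimum at x* = 7 with φ(x*) = 0 and φ''(x*) = 62. Laplace's method gives
  I(n) ~ e^(−n φ(x*)) · sqrt(2π / (n · φ''(x*))) = sqrt(2π / (62n)) = sqrt(π/(31n)).
This is exact: substituting u = (x − 7)·sqrt(31n) gives I(n) = (1/sqrt(31n)) ∫_{−∞}^{∞} e^(−u^2) du = sqrt(π/(31n)).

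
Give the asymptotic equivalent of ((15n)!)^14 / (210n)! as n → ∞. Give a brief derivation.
((15n)!)^14/(210n)! ~ ((2π·15n)^(13/2) / sqrt(14)) · 14^(−14·15n)  →  0

Write N = 15n. Stirling: N! ~ sqrt(2π N)(N/e)^N and (14N)! ~ sqrt(2π·14N)·(14N/e)^(14N).
  (N!)^14/(14N)! ~ (2π N)^(14/2) (N/e)^(14N) / [sqrt(2π·14N) (14N/e)^(14N)]
     = (2π N)^(14/2) / sqrt(2π·14N) · (N/(14N))^(14N)
     = (2π N)^((14−1)/2) / sqrt(14) · 14^(−14N).
Since 14^14 > 1, the factor 14^(−14N) decays exponentially, so the ratio → 0. Substituting N = 15n gives the stated form.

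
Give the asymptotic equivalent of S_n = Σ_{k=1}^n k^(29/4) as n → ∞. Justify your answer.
S_n ~ (4/33) · n^(33/4)

Integral comparison: Σ_{k=1}^n k^(29/4) = ∫_0^n x^(29/4) dx + O(n^(29/4)). The integral is n^(1 + 29/4) / (1 + 29/4) = n^((29+4)/4) / ((29+4)/4) = (4/33) · n^(33/4).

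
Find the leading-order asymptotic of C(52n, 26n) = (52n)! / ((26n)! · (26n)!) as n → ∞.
C(52n, 26n) ~ (4)^(26n) · sqrt(1/(π·26n))

Write N = 26n. Apply Stirling to each factorial:
  (2N)! ~ sqrt(2π·2N) · (2N/e)^(2N),
  N! ~ sqrt(2π N) · (N/e)^N,
  (1N)! ~ sqrt(2π·1N) · (1N/e)^(1N).
The exponential factors combine to (2N)^(2N) / (N^N · (1N)^(1N)) = 2^(2N)/1^(1N) = (2^2/1^1)^N = (4)^N.
The square-root prefactors combine to sqrt(2π·2N) / (sqrt(2π N)·sqrt(2π·1N)) = sqrt(2 / (2π·1·N)) = sqrt(1/(π·26n)).
Substituting N = 26n: C(52n, 26n) ~ (4)^(26n) · sqrt(1/(π·26n)).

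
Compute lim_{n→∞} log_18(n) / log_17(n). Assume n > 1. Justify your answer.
lim = ln(17) / ln(18) = log_18(17)

Change of base: log_18(n) = ln n / ln 18 and log_17(n) = ln n / ln 17. The ratio is (ln n / ln 18) · (ln 17 / ln n) = ln 17 / ln 18, a constant independent of n. So the limit is ln 17 / ln 18 = log_18(17).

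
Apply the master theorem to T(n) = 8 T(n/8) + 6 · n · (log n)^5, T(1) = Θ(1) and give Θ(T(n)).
T(n) = Θ(n · (log n)^6)

Here log_8 8 = 1 and f(n) = 6 · n · (log n)^5 = Θ(n^(log_8 8) · (log n)^5). This is the extended Case 2 of the master theorem (f matches the critical exponent up to log factors), giving T(n) = Θ(n^(log_8 8) · (log n)^(5+1)) = Θ(n · (log n)^6).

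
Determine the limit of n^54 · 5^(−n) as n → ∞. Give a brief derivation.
lim = 0

Exponentials with base > 1 dominate every fixed polynomial: for any fixed c, n^c / 5^n → 0 as n → ∞ (e.g. by the ratio test, or by writing 5^n = e^(n ln 5) and noting e^(n ln 5) / n^c → ∞). Hence n^54 · 5^(−n) = n^54 / 5^n → 0.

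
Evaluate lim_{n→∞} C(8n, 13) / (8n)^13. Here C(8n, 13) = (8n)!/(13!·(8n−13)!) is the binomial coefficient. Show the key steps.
lim = 1/13! = 1/6227020800

With N = 8n → ∞: C(N, 13) / N^13 = [N(N−1)…(N−12)] / (13! · N^13) = (1/13!) · 1 · (1 − 1/(8n)) · … · (1 − 12/(8n)). Each factor → 1 as N → ∞, so the limit is 1/13! = 1/6227020800.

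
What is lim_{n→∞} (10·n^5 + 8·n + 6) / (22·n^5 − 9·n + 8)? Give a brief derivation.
lim = 10/22 = 5/11

For large n the leading n^5 terms dominate both numerator and denominator. Dividing top and bottom by n^5, every other term tends to 0, leaving 10/22 = 5/11.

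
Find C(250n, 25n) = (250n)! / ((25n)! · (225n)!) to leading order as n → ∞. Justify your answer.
C(250n, 25n) ~ (10000000000/387420489)^(25n) · sqrt(5/(9π·25n))

Write N = 25n. Apply Stirling to each factorial:
  (10N)! ~ sqrt(2π·10N) · (10N/e)^(10N),
  N! ~ sqrt(2π N) · (N/e)^N,
  (9N)! ~ sqrt(2π·9N) · (9N/e)^(9N).
The exponential factors combine to (10N)^(10N) / (N^N · (9N)^(9N)) = 10^(10N)/9^(9N) = (10^10/9^9)^N = (10000000000/387420489)^N.
The square-root prefactors combine to sqrt(2π·10N) / (sqrt(2π N)·sqrt(2π·9N)) = sqrt(10 / (2π·9·N)) = sqrt(5/(9π·25n)).
Substituting N = 25n: C(250n, 25n) ~ (10000000000/387420489)^(25n) · sqrt(5/(9π·25n)).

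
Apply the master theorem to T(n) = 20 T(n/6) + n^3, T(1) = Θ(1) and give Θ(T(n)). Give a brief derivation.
T(n) = Θ(n^3)

log_6 20 ≈ 1.672. f(n) = n^3 dominates n^(log_6 20) since 3 > 1.672, and the regularity condition a·f(n/b) = 20·(n/6)^3 = (20/216)·n^3 ≤ c·f(n) holds with c = 20/216 ≈ 0.0926 < 1. So this is Case 3: T(n) = Θ(f(n)) = Θ(n^3).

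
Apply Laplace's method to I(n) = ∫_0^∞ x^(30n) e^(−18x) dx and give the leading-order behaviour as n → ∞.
I(n) ~ (sqrt(2π·30n) / 18) · (30n/(18e))^(30n)

Write the integrand as exp(30n ln x − 18x) and set f(x) = 30n ln x − 18x. Then f'(x) = 30n/x − 18 = 0 at x* = 30n/18, and f''(x*) = −30n/x*^2 = −18^2/(30n). Laplace's method (interior maximum) gives
  I(n) ~ e^(f(x*)) · sqrt(2π / |f''(x*)|)
        = exp(30n ln(30n/18) − 30n) · sqrt(2π · 30n / 18^2)
        = (30n/18)^(30n) e^(−30n) · sqrt(2π·30n) / 18
        = (sqrt(2π·30n) / 18) · (30n/(18e))^(30n).
This matches Γ(30n+1)/18^(30n+1) with Stirling applied to Γ.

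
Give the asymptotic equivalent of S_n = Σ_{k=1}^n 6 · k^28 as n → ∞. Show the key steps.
S_n ~ 6 · n^29 / 29

By integral comparison (Euler-Maclaurin), Σ_{k=1}^n 6 · k^28 = 6 · ∫_0^n x^28 dx + O(n^28) = 6 · n^29/29 + O(n^28). (Equivalently, Faulhaber's formula gives the same leading term.)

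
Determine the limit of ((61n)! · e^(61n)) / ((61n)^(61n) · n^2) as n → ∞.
lim = 0

Stirling: (61n)! ~ sqrt(2π·61n) · (61n/e)^(61n). Hence
  (61n)! · e^(61n) / (61n)^(61n) ~ sqrt(2π·61n).
Dividing by n^2: sqrt(2π·61n) / n^2 = sqrt(2π·61) · n^((1−4)/2), so the expression behaves like sqrt(2π·61) · n^((1−4)/2) → 0.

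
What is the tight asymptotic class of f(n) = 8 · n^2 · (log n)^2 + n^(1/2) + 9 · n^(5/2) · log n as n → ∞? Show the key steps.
f(n) ∈ Θ(n^(5/2) · log n)

Compare the terms by growth order. For large n, n^a · (log n)^b dominates n^a' · (log n)^b' iff a > a', or (a = a' and b > b'). Ranking the 3 terms shows the dominant one is 9 · n^(5/2) · log n. Hence f(n) ∈ Θ(n^(5/2) · log n).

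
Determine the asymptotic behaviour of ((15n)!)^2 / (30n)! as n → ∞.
((15n)!)^2/(30n)! ~ ((2π·15n)^(1/2) / sqrt(2)) · 2^(−2·15n)  →  0

Write N = 15n. Stirling: N! ~ sqrt(2π N)(N/e)^N and (2N)! ~ sqrt(2π·2N)·(2N/e)^(2N).
  (N!)^2/(2N)! ~ (2π N)^(2/2) (N/e)^(2N) / [sqrt(2π·2N) (2N/e)^(2N)]
     = (2π N)^(2/2) / sqrt(2π·2N) · (N/(2N))^(2N)
     = (2π N)^((2−1)/2) / sqrt(2) · 2^(−2N).
Since 2^2 > 1, the factor 2^(−2N) decays exponentially, so the ratio → 0. Substituting N = 15n gives the stated form.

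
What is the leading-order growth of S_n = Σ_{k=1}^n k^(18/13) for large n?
S_n ~ (13/31) · n^(31/13)

Integral comparison: Σ_{k=1}^n k^(18/13) = ∫_0^n x^(18/13) dx + O(n^(18/13)). The integral is n^(1 + 18/13) / (1 + 18/13) = n^((18+13)/13) / ((18+13)/13) = (13/31) · n^(31/13).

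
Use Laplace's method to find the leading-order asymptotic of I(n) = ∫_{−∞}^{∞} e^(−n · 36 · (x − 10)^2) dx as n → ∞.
I(n) = sqrt(π/(36n))

Here φ(x) = 36 · (x − 10)^2 has its unique minimum at x* = 10 with φ(x*) = 0 and φ''(x*) = 72. Laplace's method gives
  I(n) ~ e^(−n φ(x*)) · sqrt(2π / (n · φ''(x*))) = sqrt(2π / (72n)) = sqrt(π/(36n)).
This is exact: substituting u = (x − 10)·sqrt(36n) gives I(n) = (1/sqrt(36n)) ∫_{−∞}^{∞} e^(−u^2) du = sqrt(π/(36n)).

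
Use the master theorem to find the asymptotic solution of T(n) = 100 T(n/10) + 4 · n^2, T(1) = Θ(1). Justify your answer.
T(n) = Θ(n^2 log n)

log_10 100 = 2, and f(n) = 4 · n^2 = Θ(n^(log_10 100)). This is Case 2 of the master theorem: T(n) = Θ(f(n) · log n) = Θ(n^2 log n).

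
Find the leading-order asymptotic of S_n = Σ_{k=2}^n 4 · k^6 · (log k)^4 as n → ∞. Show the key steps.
S_n ~ 4 · n^7 · (log n)^4 / 7

By integral comparison, S_n = ∫_1^n 4 · x^6 · (log x)^4 dx + O(n^6 · (log n)^4). For the integral, the leading term of ∫_1^n x^6 (log x)^4 dx is n^7/7 · (log n)^4 (by repeated integration by parts; each step lowers the log-exponent and produces a relatively O(1/log n) correction). Hence S_n ~ 4 · n^7 · (log n)^4 / 7.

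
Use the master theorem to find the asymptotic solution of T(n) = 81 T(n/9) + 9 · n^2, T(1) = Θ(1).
T(n) = Θ(n^2 log n)

log_9 81 = 2, and f(n) = 9 · n^2 = Θ(n^(log_9 81)). This is Case 2 of the master theorem: T(n) = Θ(f(n) · log n) = Θ(n^2 log n).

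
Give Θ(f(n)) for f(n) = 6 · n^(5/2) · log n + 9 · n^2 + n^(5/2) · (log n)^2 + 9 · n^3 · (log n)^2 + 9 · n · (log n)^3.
f(n) ∈ Θ(n^3 · (log n)^2)

Compare the terms by growth order. For large n, n^a · (log n)^b dominates n^a' · (log n)^b' iff a > a', or (a = a' and b > b'). Ranking the 5 terms shows the dominant one is 9 · n^3 · (log n)^2. Hence f(n) ∈ Θ(n^3 · (log n)^2).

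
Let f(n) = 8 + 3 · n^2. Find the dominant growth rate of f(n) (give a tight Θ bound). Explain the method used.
f(n) ∈ Θ(n^2)

Compare the terms by growth order. For large n, n^a · (log n)^b dominates n^a' · (log n)^b' iff a > a', or (a = a' and b > b'). Ranking the 2 terms shows the dominant one is 3 · n^2. Hence f(n) ∈ Θ(n^2).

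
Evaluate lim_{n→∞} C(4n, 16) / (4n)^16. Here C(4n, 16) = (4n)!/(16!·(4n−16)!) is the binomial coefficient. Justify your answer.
lim = 1/16! = 1/20922789888000

With N = 4n → ∞: C(N, 16) / N^16 = [N(N−1)…(N−15)] / (16! · N^16) = (1/16!) · 1 · (1 − 1/(4n)) · … · (1 − 15/(4n)). Each factor → 1 as N → ∞, so the limit is 1/16! = 1/20922789888000.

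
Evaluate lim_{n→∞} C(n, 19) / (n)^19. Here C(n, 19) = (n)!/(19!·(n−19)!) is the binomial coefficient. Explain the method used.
lim = 1/19! = 1/121645100408832000

With N = n → ∞: C(N, 19) / N^19 = [N(N−1)…(N−18)] / (19! · N^19) = (1/19!) · 1 · (1 − 1/n) · … · (1 − 18/n). Each factor → 1 as N → ∞, so the limit is 1/19! = 1/121645100408832000.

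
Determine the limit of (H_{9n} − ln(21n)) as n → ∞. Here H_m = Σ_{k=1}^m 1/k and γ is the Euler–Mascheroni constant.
lim = ln(3/7) + γ

By Euler-Maclaurin, H_m = ln m + γ + O(1/m). So
  H_{9n} − ln(21n) = ln(9n) + γ − ln(21n) + O(1/n)
                       = ln(9/21) + γ + O(1/n).
Hence the limit is ln(9/21) + γ (= ln(3/7)).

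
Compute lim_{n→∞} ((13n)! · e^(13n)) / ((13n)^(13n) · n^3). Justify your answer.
lim = 0

Stirling: (13n)! ~ sqrt(2π·13n) · (13n/e)^(13n). Hence
  (13n)! · e^(13n) / (13n)^(13n) ~ sqrt(2π·13n).
Dividing by n^3: sqrt(2π·13n) / n^3 = sqrt(2π·13) · n^((1−6)/2), so the expression behaves like sqrt(2π·13) · n^((1−6)/2) → 0.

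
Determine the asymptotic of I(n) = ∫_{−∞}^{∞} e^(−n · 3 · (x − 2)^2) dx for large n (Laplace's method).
I(n) = sqrt(π/(3n))

Here φ(x) = 3 · (x − 2)^2 has its unique minimum at x* = 2 with φ(x*) = 0 and φ''(x*) = 6. Laplace's method gives
  I(n) ~ e^(−n φ(x*)) · sqrt(2π / (n · φ''(x*))) = sqrt(2π / (6n)) = sqrt(π/(3n)).
This is exact: substituting u = (x − 2)·sqrt(3n) gives I(n) = (1/sqrt(3n)) ∫_{−∞}^{∞} e^(−u^2) du = sqrt(π/(3n)).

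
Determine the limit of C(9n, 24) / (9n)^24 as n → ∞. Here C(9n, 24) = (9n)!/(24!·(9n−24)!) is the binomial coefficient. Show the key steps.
lim = 1/24! = 1/620448401733239439360000

With N = 9n → ∞: C(N, 24) / N^24 = [N(N−1)…(N−23)] / (24! · N^24) = (1/24!) · 1 · (1 − 1/(9n)) · … · (1 − 23/(9n)). Each factor → 1 as N → ∞, so the limit is 1/24! = 1/620448401733239439360000.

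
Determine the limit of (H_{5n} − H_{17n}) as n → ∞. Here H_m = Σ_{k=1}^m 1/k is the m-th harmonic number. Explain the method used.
lim = ln(5/17)

Euler-Maclaurin gives H_m = ln m + γ + 1/(2m) + O(1/m^2). The γ and O(1/m) terms cancel in the difference:
  H_{5n} − H_{17n} = ln(5n) − ln(17n) + O(1/n) = ln(5/17) + O(1/n).
Hence the limit is ln(5/17).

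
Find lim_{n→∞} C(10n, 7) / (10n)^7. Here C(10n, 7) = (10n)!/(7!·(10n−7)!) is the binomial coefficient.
lim = 1/7! = 1/5040

With N = 10n → ∞: C(N, 7) / N^7 = [N(N−1)…(N−6)] / (7! · N^7) = (1/7!) · 1 · (1 − 1/(10n)) · … · (1 − 6/(10n)). Each factor → 1 as N → ∞, so the limit is 1/7! = 1/5040.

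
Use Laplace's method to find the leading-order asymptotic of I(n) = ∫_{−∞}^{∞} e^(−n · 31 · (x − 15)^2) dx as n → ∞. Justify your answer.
I(n) = sqrt(π/(31n))

Here φ(x) = 31 · (x − 15)^2 has its unique minimum at x* = 15 with φ(x*) = 0 and φ''(x*) = 62. Laplace's method gives
  I(n) ~ e^(−n φ(x*)) · sqrt(2π / (n · φ''(x*))) = sqrt(2π / (62n)) = sqrt(π/(31n)).
This is exact: substituting u = (x − 15)·sqrt(31n) gives I(n) = (1/sqrt(31n)) ∫_{−∞}^{∞} e^(−u^2) du = sqrt(π/(31n)).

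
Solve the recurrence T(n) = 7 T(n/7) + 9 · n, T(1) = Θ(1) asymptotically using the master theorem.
T(n) = Θ(n log n)

log_7 7 = 1, and f(n) = 9 · n = Θ(n^(log_7 7)). This is Case 2 of the master theorem: T(n) = Θ(f(n) · log n) = Θ(n log n).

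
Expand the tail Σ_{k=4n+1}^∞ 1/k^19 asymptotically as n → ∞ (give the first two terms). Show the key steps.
Σ_{k>4n} 1/k^19 = 1/(18 · (4n)^18) − 1/(2 · (4n)^19) + O(1/(4n)^20)

Compare to the integral: ∫_{4n}^∞ x^(−19) dx = [−x^(−18)/18]_{4n}^∞ = 1/((19−1)·(4n)^18). The Euler-Maclaurin correction adds −f(4n)/2 = −1/(2·(4n)^19). Euler-Maclaurin then gives
  Σ_{k>4n} 1/k^19 = ∫_{4n}^∞ dx/x^19 − 1/(2·(4n)^19) + O(1/(4n)^20).
(Equivalently this is ζ(19) − Σ_{k≤4n} 1/k^19.)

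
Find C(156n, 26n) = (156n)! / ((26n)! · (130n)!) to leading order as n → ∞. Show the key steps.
C(156n, 26n) ~ (46656/3125)^(26n) · sqrt(3/(5π·26n))

Write N = 26n. Apply Stirling to each factorial:
  (6N)! ~ sqrt(2π·6N) · (6N/e)^(6N),
  N! ~ sqrt(2π N) · (N/e)^N,
  (5N)! ~ sqrt(2π·5N) · (5N/e)^(5N).
The exponential factors combine to (6N)^(6N) / (N^N · (5N)^(5N)) = 6^(6N)/5^(5N) = (6^6/5^5)^N = (46656/3125)^N.
The square-root prefactors combine to sqrt(2π·6N) / (sqrt(2π N)·sqrt(2π·5N)) = sqrt(6 / (2π·5·N)) = sqrt(3/(5π·26n)).
Substituting N = 26n: C(156n, 26n) ~ (46656/3125)^(26n) · sqrt(3/(5π·26n)).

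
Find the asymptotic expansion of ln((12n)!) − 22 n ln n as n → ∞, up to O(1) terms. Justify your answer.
ln((12n)!) − 22 n ln n = −10 n ln n + 12(ln 12 − 1) n + (1/2) ln(2π·12n) + O(1/n)

Stirling: ln((12n)!) = 12n ln(12n) − 12n + (1/2) ln(2π·12n) + O(1/n).
Expand 12n ln(12n) = 12n (ln n + ln 12) = 12n ln n + 12n ln 12.
Subtract 22n ln n: leading term is (12 − 22) n ln n = −10 n ln n. The next term is 12n ln 12 − 12n = 12(ln 12 − 1) n. Then the (1/2) ln(2π·12n) correction.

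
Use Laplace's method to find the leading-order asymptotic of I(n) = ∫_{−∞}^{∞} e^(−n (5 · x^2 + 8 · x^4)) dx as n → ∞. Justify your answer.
I(n) ~ sqrt(π/(5n))

φ(x) = 5 · x^2 + 8 · x^4 has its unique global minimum at x* = 0 (since φ'(x) = 10x + 32x^3 = 0 only at x = 0 for real x with both coefficients positive, and φ → ∞ as |x| → ∞). At x* = 0, φ(0) = 0 and φ''(0) = 10. Laplace's method then gives
  I(n) ~ sqrt(2π / (n · φ''(0))) · e^(−n φ(0)) = sqrt(2π / (10n)) = sqrt(π/(5n)).
The 8 · x^4 term contributes only at subleading order (an O(1/n) relative correction).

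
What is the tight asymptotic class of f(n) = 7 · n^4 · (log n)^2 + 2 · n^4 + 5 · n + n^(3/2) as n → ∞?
f(n) ∈ Θ(n^4 · (log n)^2)

Compare the terms by growth order. For large n, n^a · (log n)^b dominates n^a' · (log n)^b' iff a > a', or (a = a' and b > b'). Ranking the 4 terms shows the dominant one is 7 · n^4 · (log n)^2. Hence f(n) ∈ Θ(n^4 · (log n)^2).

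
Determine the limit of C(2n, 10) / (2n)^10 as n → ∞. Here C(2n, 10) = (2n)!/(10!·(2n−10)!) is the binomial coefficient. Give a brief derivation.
lim = 1/10! = 1/3628800

With N = 2n → ∞: C(N, 10) / N^10 = [N(N−1)…(N−9)] / (10! · N^10) = (1/10!) · 1 · (1 − 1/(2n)) · … · (1 − 9/(2n)). Each factor → 1 as N → ∞, so the limit is 1/10! = 1/3628800.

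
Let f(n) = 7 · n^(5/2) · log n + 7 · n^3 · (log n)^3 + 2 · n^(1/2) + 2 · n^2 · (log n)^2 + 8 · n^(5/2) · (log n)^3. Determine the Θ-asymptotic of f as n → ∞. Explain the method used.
f(n) ∈ Θ(n^3 · (log n)^3)

Compare the terms by growth order. For large n, n^a · (log n)^b dominates n^a' · (log n)^b' iff a > a', or (a = a' and b > b'). Ranking the 5 terms shows the dominant one is 7 · n^3 · (log n)^3. Hence f(n) ∈ Θ(n^3 · (log n)^3).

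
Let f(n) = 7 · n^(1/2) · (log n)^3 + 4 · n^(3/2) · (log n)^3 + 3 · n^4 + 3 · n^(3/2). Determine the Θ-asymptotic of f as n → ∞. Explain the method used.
f(n) ∈ Θ(n^4)

Compare the terms by growth order. For large n, n^a · (log n)^b dominates n^a' · (log n)^b' iff a > a', or (a = a' and b > b'). Ranking the 4 terms shows the dominant one is 3 · n^4. Hence f(n) ∈ Θ(n^4).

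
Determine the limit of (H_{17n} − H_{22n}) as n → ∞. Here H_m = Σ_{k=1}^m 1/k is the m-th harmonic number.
lim = ln(17/22)

Euler-Maclaurin gives H_m = ln m + γ + 1/(2m) + O(1/m^2). The γ and O(1/m) terms cancel in the difference:
  H_{17n} − H_{22n} = ln(17n) − ln(22n) + O(1/n) = ln(17/22) + O(1/n).
Hence the limit is ln(17/22).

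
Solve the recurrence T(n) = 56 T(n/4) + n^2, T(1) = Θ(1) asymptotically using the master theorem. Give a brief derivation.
T(n) = Θ(n^(log_4 56))

Master theorem: compare f(n) = n^2 to n^(log_4 56) where log_4 56 ≈ 2.904. Since 2 < log_4 56, we have f(n) = O(n^(log_4 56 − ε)) for some ε > 0 — Case 1. Hence T(n) = Θ(n^(log_4 56)).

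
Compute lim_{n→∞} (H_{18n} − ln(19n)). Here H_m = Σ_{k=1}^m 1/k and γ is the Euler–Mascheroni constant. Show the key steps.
lim = ln(18/19) + γ

By Euler-Maclaurin, H_m = ln m + γ + O(1/m). So
  H_{18n} − ln(19n) = ln(18n) + γ − ln(19n) + O(1/n)
                       = ln(18/19) + γ + O(1/n).
Hence the limit is ln(18/19) + γ.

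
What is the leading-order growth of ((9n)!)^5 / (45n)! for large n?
((9n)!)^5/(45n)! ~ ((2π·9n)^(4/2) / sqrt(5)) · 5^(−5·9n)  →  0

Write N = 9n. Stirling: N! ~ sqrt(2π N)(N/e)^N and (5N)! ~ sqrt(2π·5N)·(5N/e)^(5N).
  (N!)^5/(5N)! ~ (2π N)^(5/2) (N/e)^(5N) / [sqrt(2π·5N) (5N/e)^(5N)]
     = (2π N)^(5/2) / sqrt(2π·5N) · (N/(5N))^(5N)
     = (2π N)^((5−1)/2) / sqrt(5) · 5^(−5N).
Since 5^5 > 1, the factor 5^(−5N) decays exponentially, so the ratio → 0. Substituting N = 9n gives the stated form.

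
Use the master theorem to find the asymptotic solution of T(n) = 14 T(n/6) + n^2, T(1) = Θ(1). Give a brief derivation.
T(n) = Θ(n^2)

log_6 14 ≈ 1.473. f(n) = n^2 dominates n^(log_6 14) since 2 > 1.473, and the regularity condition a·f(n/b) = 14·(n/6)^2 = (14/36)·n^2 ≤ c·f(n) holds with c = 14/36 ≈ 0.389 < 1. So this is Case 3: T(n) = Θ(f(n)) = Θ(n^2).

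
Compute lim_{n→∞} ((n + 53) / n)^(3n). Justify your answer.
lim = e^159

Rewrite as (1 + 53/n)^(3n). By the standard limit (1 + x/n)^n → e^x, we have (1 + 53/n)^n → e^53, and raising to the 3rd power gives e^159.
More precisely, ln[(1 + 53/n)^(3n)] = 3n · ln(1 + 53/n) = 3n · (53/n + O(1/n^2)) = 159 + O(1/n) → 159.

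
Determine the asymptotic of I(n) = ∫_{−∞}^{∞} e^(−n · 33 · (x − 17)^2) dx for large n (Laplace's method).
I(n) = sqrt(π/(33n))

Here φ(x) = 33 · (x − 17)^2 has its unique minimum at x* = 17 with φ(x*) = 0 and φ''(x*) = 66. Laplace's method gives
  I(n) ~ e^(−n φ(x*)) · sqrt(2π / (n · φ''(x*))) = sqrt(2π / (66n)) = sqrt(π/(33n)).
This is exact: substituting u = (x − 17)·sqrt(33n) gives I(n) = (1/sqrt(33n)) ∫_{−∞}^{∞} e^(−u^2) du = sqrt(π/(33n)).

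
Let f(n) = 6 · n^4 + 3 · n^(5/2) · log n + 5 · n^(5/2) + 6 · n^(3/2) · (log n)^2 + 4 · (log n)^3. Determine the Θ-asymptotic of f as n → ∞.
f(n) ∈ Θ(n^4)

Compare the terms by growth order. For large n, n^a · (log n)^b dominates n^a' · (log n)^b' iff a > a', or (a = a' and b > b'). Ranking the 5 terms shows the dominant one is 6 · n^4. Hence f(n) ∈ Θ(n^4).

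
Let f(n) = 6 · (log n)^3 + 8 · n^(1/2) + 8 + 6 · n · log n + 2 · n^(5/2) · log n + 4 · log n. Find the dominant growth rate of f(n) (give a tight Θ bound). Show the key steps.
f(n) ∈ Θ(n^(5/2) · log n)

Compare the terms by growth order. For large n, n^a · (log n)^b dominates n^a' · (log n)^b' iff a > a', or (a = a' and b > b'). Ranking the 6 terms shows the dominant one is 2 · n^(5/2) · log n. Hence f(n) ∈ Θ(n^(5/2) · log n).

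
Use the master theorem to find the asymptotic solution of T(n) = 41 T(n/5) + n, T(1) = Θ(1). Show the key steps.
T(n) = Θ(n^(log_5 41))

Master theorem: compare f(n) = n to n^(log_5 41) where log_5 41 ≈ 2.307. Since 1 < log_5 41, we have f(n) = O(n^(log_5 41 − ε)) for some ε > 0 — Case 1. Hence T(n) = Θ(n^(log_5 41)).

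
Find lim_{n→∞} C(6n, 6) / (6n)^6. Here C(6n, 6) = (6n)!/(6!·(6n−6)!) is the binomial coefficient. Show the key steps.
lim = 1/6! = 1/720

With N = 6n → ∞: C(N, 6) / N^6 = [N(N−1)…(N−5)] / (6! · N^6) = (1/6!) · 1 · (1 − 1/(6n)) · … · (1 − 5/(6n)). Each factor → 1 as N → ∞, so the limit is 1/6! = 1/720.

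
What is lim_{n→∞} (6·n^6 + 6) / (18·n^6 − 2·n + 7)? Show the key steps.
lim = 6/18 = 1/3

For large n the leading n^6 terms dominate both numerator and denominator. Dividing top and bottom by n^6, every other term tends to 0, leaving 6/18 = 1/3.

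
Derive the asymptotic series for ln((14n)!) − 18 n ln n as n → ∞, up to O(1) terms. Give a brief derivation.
ln((14n)!) − 18 n ln n = −4 n ln n + 14(ln 14 − 1) n + (1/2) ln(2π·14n) + O(1/n)

Stirling: ln((14n)!) = 14n ln(14n) − 14n + (1/2) ln(2π·14n) + O(1/n).
Expand 14n ln(14n) = 14n (ln n + ln 14) = 14n ln n + 14n ln 14.
Subtract 18n ln n: leading term is (14 − 18) n ln n = −4 n ln n. The next term is 14n ln 14 − 14n = 14(ln 14 − 1) n. Then the (1/2) ln(2π·14n) correction.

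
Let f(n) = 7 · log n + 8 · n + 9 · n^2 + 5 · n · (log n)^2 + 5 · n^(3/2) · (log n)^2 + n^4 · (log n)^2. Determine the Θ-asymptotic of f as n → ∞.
f(n) ∈ Θ(n^4 · (log n)^2)

Compare the terms by growth order. For large n, n^a · (log n)^b dominates n^a' · (log n)^b' iff a > a', or (a = a' and b > b'). Ranking the 6 terms shows the dominant one is n^4 · (log n)^2. Hence f(n) ∈ Θ(n^4 · (log n)^2).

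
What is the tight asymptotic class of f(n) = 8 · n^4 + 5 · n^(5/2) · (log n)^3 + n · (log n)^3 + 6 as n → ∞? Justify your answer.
f(n) ∈ Θ(n^4)

Compare the terms by growth order. For large n, n^a · (log n)^b dominates n^a' · (log n)^b' iff a > a', or (a = a' and b > b'). Ranking the 4 terms shows the dominant one is 8 · n^4. Hence f(n) ∈ Θ(n^4).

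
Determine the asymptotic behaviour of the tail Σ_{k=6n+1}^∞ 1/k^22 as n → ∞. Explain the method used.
Σ_{k>6n} 1/k^22 ~ 1/(21 · (6n)^21)

Compare to the integral: ∫_{6n}^∞ x^(−22) dx = [−x^(−21)/21]_{6n}^∞ = 1/((22−1)·(6n)^21). Euler-Maclaurin then gives
  Σ_{k>6n} 1/k^22 = ∫_{6n}^∞ dx/x^22 − 1/(2·(6n)^22) + O(1/(6n)^23).
(Equivalently this is ζ(22) − Σ_{k≤6n} 1/k^22.)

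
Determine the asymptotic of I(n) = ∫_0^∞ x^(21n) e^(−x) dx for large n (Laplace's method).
I(n) ~ sqrt(2π·21n) · (21n/e)^(21n)

Write the integrand as exp(21n ln x − x) and set f(x) = 21n ln x − x. Then f'(x) = 21n/x − 1 = 0 at x* = 21n, and f''(x*) = −21n/x*^2 = −1/(21n). Laplace's method (interior maximum) gives
  I(n) ~ e^(f(x*)) · sqrt(2π / |f''(x*)|)
        = exp(21n ln(21n) − 21n) · sqrt(2π · 21n)
        = (21n)^(21n) e^(−21n) · sqrt(2π·21n)
        = sqrt(2π·21n) · (21n/e)^(21n).
This matches Γ(21n+1) with Stirling applied to Γ.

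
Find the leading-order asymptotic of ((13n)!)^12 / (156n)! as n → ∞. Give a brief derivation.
((13n)!)^12/(156n)! ~ ((2π·13n)^(11/2) / sqrt(12)) · 12^(−12·13n)  →  0

Write N = 13n. Stirling: N! ~ sqrt(2π N)(N/e)^N and (12N)! ~ sqrt(2π·12N)·(12N/e)^(12N).
  (N!)^12/(12N)! ~ (2π N)^(12/2) (N/e)^(12N) / [sqrt(2π·12N) (12N/e)^(12N)]
     = (2π N)^(12/2) / sqrt(2π·12N) · (N/(12N))^(12N)
     = (2π N)^((12−1)/2) / sqrt(12) · 12^(−12N).
Since 12^12 > 1, the factor 12^(−12N) decays exponentially, so the ratio → 0. Substituting N = 13n gives the stated form.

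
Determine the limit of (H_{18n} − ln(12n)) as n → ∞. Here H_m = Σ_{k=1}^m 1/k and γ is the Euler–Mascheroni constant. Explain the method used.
lim = ln(3/2) + γ

By Euler-Maclaurin, H_m = ln m + γ + O(1/m). So
  H_{18n} − ln(12n) = ln(18n) + γ − ln(12n) + O(1/n)
                       = ln(18/12) + γ + O(1/n).
Hence the limit is ln(18/12) + γ (= ln(3/2)).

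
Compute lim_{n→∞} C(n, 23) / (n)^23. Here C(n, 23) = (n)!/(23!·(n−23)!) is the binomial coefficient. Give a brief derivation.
lim = 1/23! = 1/25852016738884976640000

With N = n → ∞: C(N, 23) / N^23 = [N(N−1)…(N−22)] / (23! · N^23) = (1/23!) · 1 · (1 − 1/n) · … · (1 − 22/n). Each factor → 1 as N → ∞, so the limit is 1/23! = 1/25852016738884976640000.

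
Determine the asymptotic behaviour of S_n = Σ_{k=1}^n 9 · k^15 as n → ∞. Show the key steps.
S_n ~ 9 · n^16 / 16

By integral comparison (Euler-Maclaurin), Σ_{k=1}^n 9 · k^15 = 9 · ∫_0^n x^15 dx + O(n^15) = 9 · n^16/16 + O(n^15). (Equivalently, Faulhaber's formula gives the same leading term.)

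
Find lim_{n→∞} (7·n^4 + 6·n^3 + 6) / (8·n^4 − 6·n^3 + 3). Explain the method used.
lim = 7/8

For large n the leading n^4 terms dominate both numerator and denominator. Dividing top and bottom by n^4, every other term tends to 0, leaving 7/8.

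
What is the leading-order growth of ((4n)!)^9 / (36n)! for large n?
((4n)!)^9/(36n)! ~ ((2π·4n)^(8/2) / 3) · 9^(−9·4n)  →  0

Write N = 4n. Stirling: N! ~ sqrt(2π N)(N/e)^N and (9N)! ~ sqrt(2π·9N)·(9N/e)^(9N).
  (N!)^9/(9N)! ~ (2π N)^(9/2) (N/e)^(9N) / [sqrt(2π·9N) (9N/e)^(9N)]
     = (2π N)^(9/2) / sqrt(2π·9N) · (N/(9N))^(9N)
     = (2π N)^((9−1)/2) / 3 · 9^(−9N).
Since 9^9 > 1, the factor 9^(−9N) decays exponentially, so the ratio → 0. Substituting N = 4n gives the stated form.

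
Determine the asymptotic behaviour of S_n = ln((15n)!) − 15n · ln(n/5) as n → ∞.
S_n ~ 15n · (ln 75 − 1) + O(ln n)

Stirling: ln((15n)!) = 15n ln(15n) − 15n + O(ln n).
  S_n = 15n ln(15n) − 15n − 15n ln(n/5) + O(ln n)
      = 15n ln(15n) − 15n ln n + 15n ln 5 − 15n + O(ln n)
      = 15n ln 15 + 15n ln 5 − 15n + O(ln n)
      = 15n (ln 75 − 1) + O(ln n).
Numerically ln(75) − 1 ≈ 3.3175.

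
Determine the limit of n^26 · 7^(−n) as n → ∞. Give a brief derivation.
lim = 0

Exponentials with base > 1 dominate every fixed polynomial: for any fixed c, n^c / 7^n → 0 as n → ∞ (e.g. by the ratio test, or by writing 7^n = e^(n ln 7) and noting e^(n ln 7) / n^c → ∞). Hence n^26 · 7^(−n) = n^26 / 7^n → 0.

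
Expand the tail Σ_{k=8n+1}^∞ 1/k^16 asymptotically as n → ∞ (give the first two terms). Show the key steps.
Σ_{k>8n} 1/k^16 = 1/(15 · (8n)^15) − 1/(2 · (8n)^16) + O(1/(8n)^17)

Compare to the integral: ∫_{8n}^∞ x^(−16) dx = [−x^(−15)/15]_{8n}^∞ = 1/((16−1)·(8n)^15). The Euler-Maclaurin correction adds −f(8n)/2 = −1/(2·(8n)^16). Euler-Maclaurin then gives
  Σ_{k>8n} 1/k^16 = ∫_{8n}^∞ dx/x^16 − 1/(2·(8n)^16) + O(1/(8n)^17).
(Equivalently this is ζ(16) − Σ_{k≤8n} 1/k^16.)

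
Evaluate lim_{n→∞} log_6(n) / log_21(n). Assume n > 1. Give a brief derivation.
lim = ln(21) / ln(6) = log_6(21)

Change of base: log_6(n) = ln n / ln 6 and log_21(n) = ln n / ln 21. The ratio is (ln n / ln 6) · (ln 21 / ln n) = ln 21 / ln 6, a constant independent of n. So the limit is ln 21 / ln 6 = log_6(21).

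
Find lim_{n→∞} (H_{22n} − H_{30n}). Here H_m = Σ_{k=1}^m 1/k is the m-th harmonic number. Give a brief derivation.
lim = ln(22/30) = ln(11/15)

Euler-Maclaurin gives H_m = ln m + γ + 1/(2m) + O(1/m^2). The γ and O(1/m) terms cancel in the difference:
  H_{22n} − H_{30n} = ln(22n) − ln(30n) + O(1/n) = ln(22/30) + O(1/n).
Hence the limit is ln(22/30) = ln(11/15).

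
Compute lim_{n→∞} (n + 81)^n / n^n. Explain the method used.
lim = e^81

Rewrite as (1 + 81/n)^(n). By the standard limit (1 + x/n)^n → e^x, we have (1 + 81/n)^n → e^81, and raising to the 1st power gives e^81.
More precisely, ln[(1 + 81/n)^(n)] = n · ln(1 + 81/n) = n · (81/n + O(1/n^2)) = 81 + O(1/n) → 81.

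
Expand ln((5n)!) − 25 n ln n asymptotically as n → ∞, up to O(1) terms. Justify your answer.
ln((5n)!) − 25 n ln n = −20 n ln n + 5(ln 5 − 1) n + (1/2) ln(2π·5n) + O(1/n)

Stirling: ln((5n)!) = 5n ln(5n) − 5n + (1/2) ln(2π·5n) + O(1/n).
Expand 5n ln(5n) = 5n (ln n + ln 5) = 5n ln n + 5n ln 5.
Subtract 25n ln n: leading term is (5 − 25) n ln n = −20 n ln n. The next term is 5n ln 5 − 5n = 5(ln 5 − 1) n. Then the (1/2) ln(2π·5n) correction.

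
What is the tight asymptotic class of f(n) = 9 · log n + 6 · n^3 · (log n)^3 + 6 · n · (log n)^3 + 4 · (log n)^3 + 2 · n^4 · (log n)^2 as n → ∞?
f(n) ∈ Θ(n^4 · (log n)^2)

Compare the terms by growth order. For large n, n^a · (log n)^b dominates n^a' · (log n)^b' iff a > a', or (a = a' and b > b'). Ranking the 5 terms shows the dominant one is 2 · n^4 · (log n)^2. Hence f(n) ∈ Θ(n^4 · (log n)^2).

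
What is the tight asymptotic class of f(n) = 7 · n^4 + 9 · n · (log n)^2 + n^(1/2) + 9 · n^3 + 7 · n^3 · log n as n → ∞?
f(n) ∈ Θ(n^4)

Compare the terms by growth order. For large n, n^a · (log n)^b dominates n^a' · (log n)^b' iff a > a', or (a = a' and b > b'). Ranking the 5 terms shows the dominant one is 7 · n^4. Hence f(n) ∈ Θ(n^4).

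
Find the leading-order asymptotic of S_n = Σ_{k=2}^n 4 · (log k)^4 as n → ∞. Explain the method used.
S_n ~ 4 · n · (log n)^4

By integral comparison, S_n = ∫_1^n 4 · (log x)^4 dx + O((log n)^4). For the integral, the leading term of ∫_1^n (log x)^4 dx is n · (log n)^4 (by repeated integration by parts; each step lowers the log-exponent and produces a relatively O(1/log n) correction). Hence S_n ~ 4 · n · (log n)^4.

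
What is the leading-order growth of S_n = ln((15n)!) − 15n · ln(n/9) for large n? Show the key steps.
S_n ~ 15n · (ln 135 − 1) + O(ln n)

Stirling: ln((15n)!) = 15n ln(15n) − 15n + O(ln n).
  S_n = 15n ln(15n) − 15n − 15n ln(n/9) + O(ln n)
      = 15n ln(15n) − 15n ln n + 15n ln 9 − 15n + O(ln n)
      = 15n ln 15 + 15n ln 9 − 15n + O(ln n)
      = 15n (ln 135 − 1) + O(ln n).
Numerically ln(135) − 1 ≈ 3.9053.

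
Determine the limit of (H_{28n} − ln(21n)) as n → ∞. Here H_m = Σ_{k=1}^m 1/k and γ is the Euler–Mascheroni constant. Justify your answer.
lim = ln(4/3) + γ

By Euler-Maclaurin, H_m = ln m + γ + O(1/m). So
  H_{28n} − ln(21n) = ln(28n) + γ − ln(21n) + O(1/n)
                       = ln(28/21) + γ + O(1/n).
Hence the limit is ln(28/21) + γ (= ln(4/3)).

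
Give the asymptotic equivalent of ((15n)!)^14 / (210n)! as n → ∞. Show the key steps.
((15n)!)^14/(210n)! ~ ((2π·15n)^(13/2) / sqrt(14)) · 14^(−14·15n)  →  0

Write N = 15n. Stirling: N! ~ sqrt(2π N)(N/e)^N and (14N)! ~ sqrt(2π·14N)·(14N/e)^(14N).
  (N!)^14/(14N)! ~ (2π N)^(14/2) (N/e)^(14N) / [sqrt(2π·14N) (14N/e)^(14N)]
     = (2π N)^(14/2) / sqrt(2π·14N) · (N/(14N))^(14N)
     = (2π N)^((14−1)/2) / sqrt(14) · 14^(−14N).
Since 14^14 > 1, the factor 14^(−14N) decays exponentially, so the ratio → 0. Substituting N = 15n gives the stated form.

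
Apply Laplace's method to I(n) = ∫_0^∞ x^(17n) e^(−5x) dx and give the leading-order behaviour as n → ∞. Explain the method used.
I(n) ~ (sqrt(2π·17n) / 5) · (17n/(5e))^(17n)

Write the integrand as exp(17n ln x − 5x) and set f(x) = 17n ln x − 5x. Then f'(x) = 17n/x − 5 = 0 at x* = 17n/5, and f''(x*) = −17n/x*^2 = −5^2/(17n). Laplace's method (interior maximum) gives
  I(n) ~ e^(f(x*)) · sqrt(2π / |f''(x*)|)
        = exp(17n ln(17n/5) − 17n) · sqrt(2π · 17n / 5^2)
        = (17n/5)^(17n) e^(−17n) · sqrt(2π·17n) / 5
        = (sqrt(2π·17n) / 5) · (17n/(5e))^(17n).
This matches Γ(17n+1)/5^(17n+1) with Stirling applied to Γ.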